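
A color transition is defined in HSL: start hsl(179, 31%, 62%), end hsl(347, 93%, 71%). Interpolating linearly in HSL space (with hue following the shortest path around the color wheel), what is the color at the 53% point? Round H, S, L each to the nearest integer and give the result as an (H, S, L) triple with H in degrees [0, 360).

(268, 64, 67)

Hue arc: Δh = 347 − 179 = 168° (|Δh| ≤ 180, already the shorter path).
H = 179 + 0.53 × (168) = 268.04 → 268°
S = 31 + 0.53 × (93 − 31) = 63.86 → 64%
L = 62 + 0.53 × (71 − 62) = 66.77 → 67%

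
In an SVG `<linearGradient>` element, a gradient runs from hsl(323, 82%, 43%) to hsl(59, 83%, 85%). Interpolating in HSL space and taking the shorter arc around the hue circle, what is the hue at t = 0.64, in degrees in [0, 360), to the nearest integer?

Hue: 59 − 323 = -264°, but |-264| > 180 so the shorter arc goes the other way: Δh = -264 + 360 = 96°.
H = 323 + 0.64 × (96) = 384.44 → 384 → 384 mod 360 = 24°

24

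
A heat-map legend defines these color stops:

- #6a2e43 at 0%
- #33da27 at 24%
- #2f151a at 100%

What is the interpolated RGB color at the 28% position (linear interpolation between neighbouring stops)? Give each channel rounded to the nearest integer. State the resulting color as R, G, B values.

(51, 208, 38)

28% lies between the 24% and 100% stops, so the local fraction is t = (28 − 24)/(100 − 24) = 4/76 ≈ 0.0526.
#33da27 → (51, 218, 39); #2f151a → (47, 21, 26).
R = 51 + 0.0526 × (47 − 51) = 50.79 → 51
G = 218 + 0.0526 × (21 − 218) = 207.638 → 208
B = 39 + 0.0526 × (26 − 39) = 38.316 → 38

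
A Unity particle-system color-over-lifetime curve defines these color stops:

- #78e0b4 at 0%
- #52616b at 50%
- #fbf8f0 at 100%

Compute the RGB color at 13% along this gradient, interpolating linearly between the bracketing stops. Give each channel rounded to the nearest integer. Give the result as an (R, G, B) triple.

13% lies between the 0% and 50% stops, so the local fraction is t = (13 − 0)/(50 − 0) = 13/50 ≈ 0.26.
#78e0b4 → (120, 224, 180); #52616b → (82, 97, 107).
R = 120 + 0.26 × (82 − 120) = 110.12 → 110
G = 224 + 0.26 × (97 − 224) = 190.98 → 191
B = 180 + 0.26 × (107 − 180) = 161.02 → 161

(110, 191, 161)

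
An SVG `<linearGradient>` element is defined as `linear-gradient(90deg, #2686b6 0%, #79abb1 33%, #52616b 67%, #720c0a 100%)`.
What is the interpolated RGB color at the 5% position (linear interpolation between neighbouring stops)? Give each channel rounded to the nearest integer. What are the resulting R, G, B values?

5% lies between the 0% and 33% stops, so the local fraction is t = (5 − 0)/(33 − 0) = 5/33 ≈ 0.1515.
#2686b6 → (38, 134, 182); #79abb1 → (121, 171, 177).
R = 38 + 0.1515 × (121 − 38) = 50.575 → 51
G = 134 + 0.1515 × (171 − 134) = 139.606 → 140
B = 182 + 0.1515 × (177 − 182) = 181.243 → 181

(51, 140, 181)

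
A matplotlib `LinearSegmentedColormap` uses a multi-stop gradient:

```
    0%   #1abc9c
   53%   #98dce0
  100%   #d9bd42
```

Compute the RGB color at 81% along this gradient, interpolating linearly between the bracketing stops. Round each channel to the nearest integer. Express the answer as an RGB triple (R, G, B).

81% lies between the 53% and 100% stops, so the local fraction is t = (81 − 53)/(100 − 53) = 28/47 ≈ 0.5957.
#98dce0 → (152, 220, 224); #d9bd42 → (217, 189, 66).
R = 152 + 0.5957 × (217 − 152) = 190.721 → 191
G = 220 + 0.5957 × (189 − 220) = 201.533 → 202
B = 224 + 0.5957 × (66 − 224) = 129.879 → 130

(191, 202, 130)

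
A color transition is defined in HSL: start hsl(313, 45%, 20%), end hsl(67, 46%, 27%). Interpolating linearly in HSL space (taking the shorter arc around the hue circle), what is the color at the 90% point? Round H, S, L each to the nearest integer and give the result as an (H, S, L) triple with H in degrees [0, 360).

(56, 46, 26)

Hue: 67 − 313 = -246°, but |-246| > 180 so the shorter arc goes the other way: Δh = -246 + 360 = 114°.
H = 313 + 0.9 × (114) = 415.6 → 416 → 416 mod 360 = 56°
S = 45 + 0.9 × (46 − 45) = 45.9 → 46%
L = 20 + 0.9 × (27 − 20) = 26.3 → 26%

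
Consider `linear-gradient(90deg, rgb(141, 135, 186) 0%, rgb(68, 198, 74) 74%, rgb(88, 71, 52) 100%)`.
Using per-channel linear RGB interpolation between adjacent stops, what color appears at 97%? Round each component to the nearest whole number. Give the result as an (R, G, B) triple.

97% lies between the 74% and 100% stops, so the local fraction is t = (97 − 74)/(100 − 74) = 23/26 ≈ 0.8846.
R = 68 + 0.8846 × (88 − 68) = 85.692 → 86
G = 198 + 0.8846 × (71 − 198) = 85.656 → 86
B = 74 + 0.8846 × (52 − 74) = 54.539 → 55

(86, 86, 55)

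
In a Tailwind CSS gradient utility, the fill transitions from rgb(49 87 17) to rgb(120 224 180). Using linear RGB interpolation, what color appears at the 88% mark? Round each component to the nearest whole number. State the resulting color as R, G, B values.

88% corresponds to t = 0.88.
R = 49 + 0.88 × (120 − 49) = 49 + 0.88 × 71 = 111.48 → 111
G = 87 + 0.88 × (224 − 87) = 87 + 0.88 × 137 = 207.56 → 208
B = 17 + 0.88 × (180 − 17) = 17 + 0.88 × 163 = 160.44 → 160

(111, 208, 160)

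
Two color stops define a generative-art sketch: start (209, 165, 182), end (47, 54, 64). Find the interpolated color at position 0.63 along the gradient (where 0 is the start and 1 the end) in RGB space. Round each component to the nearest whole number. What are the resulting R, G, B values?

(107, 95, 108)

R = 209 + 0.63 × (47 − 209) = 209 + 0.63 × -162 = 106.94 → 107
G = 165 + 0.63 × (54 − 165) = 165 + 0.63 × -111 = 95.07 → 95
B = 182 + 0.63 × (64 − 182) = 182 + 0.63 × -118 = 107.66 → 108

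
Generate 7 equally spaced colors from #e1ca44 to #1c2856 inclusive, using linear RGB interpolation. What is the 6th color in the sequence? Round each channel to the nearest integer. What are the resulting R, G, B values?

(61, 67, 83)

With 7 swatches and endpoints inclusive, swatch 6 sits at t = (6 − 1)/(7 − 1) = 5/6 ≈ 0.8333.
#e1ca44 → (225, 202, 68); #1c2856 → (28, 40, 86).
R = 225 + 0.8333 × (28 − 225) = 60.84 → 61
G = 202 + 0.8333 × (40 − 202) = 67.005 → 67
B = 68 + 0.8333 × (86 − 68) = 82.999 → 83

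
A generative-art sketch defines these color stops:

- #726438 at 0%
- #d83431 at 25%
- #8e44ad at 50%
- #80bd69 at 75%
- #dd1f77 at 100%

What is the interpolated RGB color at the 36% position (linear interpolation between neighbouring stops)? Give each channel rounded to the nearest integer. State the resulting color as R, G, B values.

(183, 59, 104)

36% lies between the 25% and 50% stops, so the local fraction is t = (36 − 25)/(50 − 25) = 11/25 ≈ 0.44.
#d83431 → (216, 52, 49); #8e44ad → (142, 68, 173).
R = 216 + 0.44 × (142 − 216) = 183.44 → 183
G = 52 + 0.44 × (68 − 52) = 59.04 → 59
B = 49 + 0.44 × (173 − 49) = 103.56 → 104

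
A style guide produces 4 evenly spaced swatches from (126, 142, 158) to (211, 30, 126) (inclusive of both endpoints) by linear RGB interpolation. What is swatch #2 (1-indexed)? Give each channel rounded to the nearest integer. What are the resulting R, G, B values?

With 4 swatches and endpoints inclusive, swatch 2 sits at t = (2 − 1)/(4 − 1) = 1/3 ≈ 0.3333.
R = 126 + 0.3333 × (211 − 126) = 154.331 → 154
G = 142 + 0.3333 × (30 − 142) = 104.67 → 105
B = 158 + 0.3333 × (126 − 158) = 147.334 → 147

(154, 105, 147)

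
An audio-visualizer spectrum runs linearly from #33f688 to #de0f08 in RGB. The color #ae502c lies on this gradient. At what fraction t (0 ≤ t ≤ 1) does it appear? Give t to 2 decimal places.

0.72

Invert the lerp on the G channel (largest span, 231): t = (80 − 246) / (15 − 246) = -166/-231 = 0.71861.
Check on R: (174 − 51)/(222 − 51) = 0.7193 ✓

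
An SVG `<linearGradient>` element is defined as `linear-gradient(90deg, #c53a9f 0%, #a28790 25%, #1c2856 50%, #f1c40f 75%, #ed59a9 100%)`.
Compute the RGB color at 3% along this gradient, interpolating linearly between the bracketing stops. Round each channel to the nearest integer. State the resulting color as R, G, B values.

3% lies between the 0% and 25% stops, so the local fraction is t = (3 − 0)/(25 − 0) = 3/25 ≈ 0.12.
#c53a9f → (197, 58, 159); #a28790 → (162, 135, 144).
R = 197 + 0.12 × (162 − 197) = 192.8 → 193
G = 58 + 0.12 × (135 − 58) = 67.24 → 67
B = 159 + 0.12 × (144 − 159) = 157.2 → 157

(193, 67, 157)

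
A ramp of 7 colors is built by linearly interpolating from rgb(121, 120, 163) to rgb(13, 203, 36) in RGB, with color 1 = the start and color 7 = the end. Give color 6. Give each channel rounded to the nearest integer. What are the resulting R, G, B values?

(31, 189, 57)

With 7 swatches and endpoints inclusive, swatch 6 sits at t = (6 − 1)/(7 − 1) = 5/6 ≈ 0.8333.
R = 121 + 0.8333 × (13 − 121) = 31.004 → 31
G = 120 + 0.8333 × (203 − 120) = 189.164 → 189
B = 163 + 0.8333 × (36 − 163) = 57.171 → 57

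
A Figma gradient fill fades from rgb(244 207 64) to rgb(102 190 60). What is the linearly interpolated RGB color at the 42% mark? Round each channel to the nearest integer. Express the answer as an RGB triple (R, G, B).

42% corresponds to t = 0.42.
R = 244 + 0.42 × (102 − 244) = 244 + 0.42 × -142 = 184.36 → 184
G = 207 + 0.42 × (190 − 207) = 207 + 0.42 × -17 = 199.86 → 200
B = 64 + 0.42 × (60 − 64) = 64 + 0.42 × -4 = 62.32 → 62
So the blended color is (184, 200, 62), about #b8c83e.

(184, 200, 62)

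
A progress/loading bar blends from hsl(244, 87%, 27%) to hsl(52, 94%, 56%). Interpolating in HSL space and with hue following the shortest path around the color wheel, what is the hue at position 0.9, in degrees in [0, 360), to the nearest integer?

Hue: 52 − 244 = -192°, but |-192| > 180 so the shorter arc goes the other way: Δh = -192 + 360 = 168°.
H = 244 + 0.9 × (168) = 395.2 → 395 → 395 mod 360 = 35°

35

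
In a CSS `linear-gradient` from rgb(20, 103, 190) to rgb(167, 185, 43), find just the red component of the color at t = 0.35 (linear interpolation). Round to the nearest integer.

71

R = 20 + 0.35 × (167 − 20) = 71.45 → 71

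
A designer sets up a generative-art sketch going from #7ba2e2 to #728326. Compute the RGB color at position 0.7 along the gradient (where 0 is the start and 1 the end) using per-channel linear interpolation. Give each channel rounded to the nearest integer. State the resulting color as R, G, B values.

#7ba2e2 → (123, 162, 226); #728326 → (114, 131, 38).
R = 123 + 0.7 × (114 − 123) = 123 + 0.7 × -9 = 116.7 → 117
G = 162 + 0.7 × (131 − 162) = 162 + 0.7 × -31 = 140.3 → 140
B = 226 + 0.7 × (38 − 226) = 226 + 0.7 × -188 = 94.4 → 94

(117, 140, 94)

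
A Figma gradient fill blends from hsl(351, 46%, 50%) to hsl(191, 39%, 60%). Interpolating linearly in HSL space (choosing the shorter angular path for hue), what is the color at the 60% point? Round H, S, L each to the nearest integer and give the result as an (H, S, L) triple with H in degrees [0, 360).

(255, 42, 56)

Hue arc: Δh = 191 − 351 = -160° (|Δh| ≤ 180, already the shorter path).
H = 351 + 0.6 × (-160) = 255 → 255°
S = 46 + 0.6 × (39 − 46) = 41.8 → 42%
L = 50 + 0.6 × (60 − 50) = 56 → 56%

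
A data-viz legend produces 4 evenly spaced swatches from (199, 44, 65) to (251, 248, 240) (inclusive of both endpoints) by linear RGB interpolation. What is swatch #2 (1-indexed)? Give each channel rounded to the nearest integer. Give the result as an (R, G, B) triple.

With 4 swatches and endpoints inclusive, swatch 2 sits at t = (2 − 1)/(4 − 1) = 1/3 ≈ 0.3333.
R = 199 + 0.3333 × (251 − 199) = 216.332 → 216
G = 44 + 0.3333 × (248 − 44) = 111.993 → 112
B = 65 + 0.3333 × (240 − 65) = 123.328 → 123

(216, 112, 123)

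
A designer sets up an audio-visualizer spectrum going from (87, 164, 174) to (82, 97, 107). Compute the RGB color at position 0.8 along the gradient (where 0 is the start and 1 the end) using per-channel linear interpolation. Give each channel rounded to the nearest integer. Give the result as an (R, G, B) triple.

(83, 110, 120)

R = 87 + 0.8 × (82 − 87) = 87 + 0.8 × -5 = 83 → 83
G = 164 + 0.8 × (97 − 164) = 164 + 0.8 × -67 = 110.4 → 110
B = 174 + 0.8 × (107 − 174) = 174 + 0.8 × -67 = 120.4 → 120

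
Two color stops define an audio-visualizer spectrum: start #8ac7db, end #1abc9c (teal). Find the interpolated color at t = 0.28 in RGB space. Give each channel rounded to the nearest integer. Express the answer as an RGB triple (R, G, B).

#8ac7db → (138, 199, 219); #1abc9c → (26, 188, 156).
R = 138 + 0.28 × (26 − 138) = 138 + 0.28 × -112 = 106.64 → 107
G = 199 + 0.28 × (188 − 199) = 199 + 0.28 × -11 = 195.92 → 196
B = 219 + 0.28 × (156 − 219) = 219 + 0.28 × -63 = 201.36 → 201

(107, 196, 201)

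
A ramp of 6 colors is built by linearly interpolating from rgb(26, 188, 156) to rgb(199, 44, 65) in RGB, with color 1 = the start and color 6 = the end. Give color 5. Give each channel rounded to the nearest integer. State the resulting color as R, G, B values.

(164, 73, 83)

With 6 swatches and endpoints inclusive, swatch 5 sits at t = (5 − 1)/(6 − 1) = 4/5 ≈ 0.8.
R = 26 + 0.8 × (199 − 26) = 164.4 → 164
G = 188 + 0.8 × (44 − 188) = 72.8 → 73
B = 156 + 0.8 × (65 − 156) = 83.2 → 83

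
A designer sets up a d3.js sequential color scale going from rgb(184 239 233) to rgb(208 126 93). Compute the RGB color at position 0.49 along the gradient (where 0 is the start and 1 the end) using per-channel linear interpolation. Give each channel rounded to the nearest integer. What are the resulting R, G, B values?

R = 184 + 0.49 × (208 − 184) = 184 + 0.49 × 24 = 195.76 → 196
G = 239 + 0.49 × (126 − 239) = 239 + 0.49 × -113 = 183.63 → 184
B = 233 + 0.49 × (93 − 233) = 233 + 0.49 × -140 = 164.4 → 164
So the blended color is (196, 184, 164), about #c4b8a4.

(196, 184, 164)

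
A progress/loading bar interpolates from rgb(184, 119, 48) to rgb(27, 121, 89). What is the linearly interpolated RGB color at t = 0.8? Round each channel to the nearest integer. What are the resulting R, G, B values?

R = 184 + 0.8 × (27 − 184) = 184 + 0.8 × -157 = 58.4 → 58
G = 119 + 0.8 × (121 − 119) = 119 + 0.8 × 2 = 120.6 → 121
B = 48 + 0.8 × (89 − 48) = 48 + 0.8 × 41 = 80.8 → 81

(58, 121, 81)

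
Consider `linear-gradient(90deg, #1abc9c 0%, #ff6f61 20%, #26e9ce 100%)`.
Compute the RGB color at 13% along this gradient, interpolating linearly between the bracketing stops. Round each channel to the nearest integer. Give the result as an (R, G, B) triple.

(175, 138, 118)

13% lies between the 0% and 20% stops, so the local fraction is t = (13 − 0)/(20 − 0) = 13/20 ≈ 0.65.
#1abc9c → (26, 188, 156); #ff6f61 → (255, 111, 97).
R = 26 + 0.65 × (255 − 26) = 174.85 → 175
G = 188 + 0.65 × (111 − 188) = 137.95 → 138
B = 156 + 0.65 × (97 − 156) = 117.65 → 118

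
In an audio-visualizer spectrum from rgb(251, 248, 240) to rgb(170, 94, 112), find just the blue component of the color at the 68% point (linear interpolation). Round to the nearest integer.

153

B = 240 + 0.68 × (112 − 240) = 152.96 → 153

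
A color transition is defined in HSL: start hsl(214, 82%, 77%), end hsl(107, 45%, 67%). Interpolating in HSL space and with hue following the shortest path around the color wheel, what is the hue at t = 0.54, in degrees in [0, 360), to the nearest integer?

Hue arc: Δh = 107 − 214 = -107° (|Δh| ≤ 180, already the shorter path).
H = 214 + 0.54 × (-107) = 156.22 → 156°

156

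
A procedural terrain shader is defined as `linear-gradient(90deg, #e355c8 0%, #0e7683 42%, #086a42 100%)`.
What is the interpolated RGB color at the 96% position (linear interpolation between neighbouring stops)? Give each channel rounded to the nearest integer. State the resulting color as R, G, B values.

96% lies between the 42% and 100% stops, so the local fraction is t = (96 − 42)/(100 − 42) = 54/58 ≈ 0.931.
#0e7683 → (14, 118, 131); #086a42 → (8, 106, 66).
R = 14 + 0.931 × (8 − 14) = 8.414 → 8
G = 118 + 0.931 × (106 − 118) = 106.828 → 107
B = 131 + 0.931 × (66 − 131) = 70.485 → 70

(8, 107, 70)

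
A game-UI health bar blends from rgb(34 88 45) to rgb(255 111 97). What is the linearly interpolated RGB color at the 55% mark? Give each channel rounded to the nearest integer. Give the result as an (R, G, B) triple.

(156, 101, 74)

55% corresponds to t = 0.55.
R = 34 + 0.55 × (255 − 34) = 34 + 0.55 × 221 = 155.55 → 156
G = 88 + 0.55 × (111 − 88) = 88 + 0.55 × 23 = 100.65 → 101
B = 45 + 0.55 × (97 − 45) = 45 + 0.55 × 52 = 73.6 → 74
So the blended color is (156, 101, 74), about #9c654a.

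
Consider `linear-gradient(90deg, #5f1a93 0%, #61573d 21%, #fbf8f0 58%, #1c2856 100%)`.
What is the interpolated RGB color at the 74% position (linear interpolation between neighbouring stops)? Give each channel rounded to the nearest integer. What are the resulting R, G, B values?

(166, 169, 181)

74% lies between the 58% and 100% stops, so the local fraction is t = (74 − 58)/(100 − 58) = 16/42 ≈ 0.381.
#fbf8f0 → (251, 248, 240); #1c2856 → (28, 40, 86).
R = 251 + 0.381 × (28 − 251) = 166.037 → 166
G = 248 + 0.381 × (40 − 248) = 168.752 → 169
B = 240 + 0.381 × (86 − 240) = 181.326 → 181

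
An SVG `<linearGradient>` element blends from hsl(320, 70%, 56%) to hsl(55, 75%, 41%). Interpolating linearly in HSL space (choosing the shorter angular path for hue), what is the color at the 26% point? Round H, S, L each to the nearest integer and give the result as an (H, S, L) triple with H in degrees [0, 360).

Hue: 55 − 320 = -265°, but |-265| > 180 so the shorter arc goes the other way: Δh = -265 + 360 = 95°.
H = 320 + 0.26 × (95) = 344.7 → 345°
S = 70 + 0.26 × (75 − 70) = 71.3 → 71%
L = 56 + 0.26 × (41 − 56) = 52.1 → 52%

(345, 71, 52)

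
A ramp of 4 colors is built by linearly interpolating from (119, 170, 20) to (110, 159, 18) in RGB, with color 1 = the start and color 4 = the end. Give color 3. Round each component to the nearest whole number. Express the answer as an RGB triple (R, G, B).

With 4 swatches and endpoints inclusive, swatch 3 sits at t = (3 − 1)/(4 − 1) = 2/3 ≈ 0.6667.
R = 119 + 0.6667 × (110 − 119) = 113 → 113
G = 170 + 0.6667 × (159 − 170) = 162.666 → 163
B = 20 + 0.6667 × (18 − 20) = 18.667 → 19

(113, 163, 19)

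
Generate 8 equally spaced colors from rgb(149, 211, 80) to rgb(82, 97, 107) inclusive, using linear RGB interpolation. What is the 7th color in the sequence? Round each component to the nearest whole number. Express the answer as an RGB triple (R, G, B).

With 8 swatches and endpoints inclusive, swatch 7 sits at t = (7 − 1)/(8 − 1) = 6/7 ≈ 0.8571.
R = 149 + 0.8571 × (82 − 149) = 91.574 → 92
G = 211 + 0.8571 × (97 − 211) = 113.291 → 113
B = 80 + 0.8571 × (107 − 80) = 103.142 → 103

(92, 113, 103)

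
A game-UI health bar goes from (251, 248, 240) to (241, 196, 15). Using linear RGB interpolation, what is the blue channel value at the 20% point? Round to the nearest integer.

195

B = 240 + 0.2 × (15 − 240) = 195 → 195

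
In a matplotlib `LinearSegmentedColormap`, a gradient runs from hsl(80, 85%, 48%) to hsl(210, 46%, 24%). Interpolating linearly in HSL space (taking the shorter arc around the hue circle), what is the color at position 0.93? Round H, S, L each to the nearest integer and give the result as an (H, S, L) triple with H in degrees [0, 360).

(201, 49, 26)

Hue arc: Δh = 210 − 80 = 130° (|Δh| ≤ 180, already the shorter path).
H = 80 + 0.93 × (130) = 200.9 → 201°
S = 85 + 0.93 × (46 − 85) = 48.73 → 49%
L = 48 + 0.93 × (24 − 48) = 25.68 → 26%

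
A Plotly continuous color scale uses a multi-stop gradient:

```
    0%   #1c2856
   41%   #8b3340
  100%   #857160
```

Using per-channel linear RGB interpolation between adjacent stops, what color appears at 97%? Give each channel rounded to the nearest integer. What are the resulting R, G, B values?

97% lies between the 41% and 100% stops, so the local fraction is t = (97 − 41)/(100 − 41) = 56/59 ≈ 0.9492.
#8b3340 → (139, 51, 64); #857160 → (133, 113, 96).
R = 139 + 0.9492 × (133 − 139) = 133.305 → 133
G = 51 + 0.9492 × (113 − 51) = 109.85 → 110
B = 64 + 0.9492 × (96 − 64) = 94.374 → 94

(133, 110, 94)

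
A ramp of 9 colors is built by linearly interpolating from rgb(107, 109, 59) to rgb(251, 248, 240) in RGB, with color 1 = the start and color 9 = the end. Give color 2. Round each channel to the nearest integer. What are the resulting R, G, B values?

With 9 swatches and endpoints inclusive, swatch 2 sits at t = (2 − 1)/(9 − 1) = 1/8 ≈ 0.125.
R = 107 + 0.125 × (251 − 107) = 125 → 125
G = 109 + 0.125 × (248 − 109) = 126.375 → 126
B = 59 + 0.125 × (240 − 59) = 81.625 → 82

(125, 126, 82)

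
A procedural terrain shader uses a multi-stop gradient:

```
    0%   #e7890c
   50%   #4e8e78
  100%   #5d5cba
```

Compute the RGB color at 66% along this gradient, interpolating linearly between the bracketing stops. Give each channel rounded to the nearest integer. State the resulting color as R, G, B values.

(83, 126, 141)

66% lies between the 50% and 100% stops, so the local fraction is t = (66 − 50)/(100 − 50) = 16/50 ≈ 0.32.
#4e8e78 → (78, 142, 120); #5d5cba → (93, 92, 186).
R = 78 + 0.32 × (93 − 78) = 82.8 → 83
G = 142 + 0.32 × (92 − 142) = 126 → 126
B = 120 + 0.32 × (186 − 120) = 141.12 → 141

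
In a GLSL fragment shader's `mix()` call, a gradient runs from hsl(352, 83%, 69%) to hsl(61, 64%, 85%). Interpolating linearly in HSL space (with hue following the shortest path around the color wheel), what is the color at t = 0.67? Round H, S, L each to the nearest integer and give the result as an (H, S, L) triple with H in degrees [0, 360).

Hue: 61 − 352 = -291°, but |-291| > 180 so the shorter arc goes the other way: Δh = -291 + 360 = 69°.
H = 352 + 0.67 × (69) = 398.23 → 398 → 398 mod 360 = 38°
S = 83 + 0.67 × (64 − 83) = 70.27 → 70%
L = 69 + 0.67 × (85 − 69) = 79.72 → 80%

(38, 70, 80)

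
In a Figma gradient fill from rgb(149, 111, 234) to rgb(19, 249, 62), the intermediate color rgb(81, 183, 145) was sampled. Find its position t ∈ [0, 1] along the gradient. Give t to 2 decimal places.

Invert the lerp on the B channel (largest span, 172): t = (145 − 234) / (62 − 234) = -89/-172 = 0.51744.
Check on R: (81 − 149)/(19 − 149) = 0.5231 ✓

0.52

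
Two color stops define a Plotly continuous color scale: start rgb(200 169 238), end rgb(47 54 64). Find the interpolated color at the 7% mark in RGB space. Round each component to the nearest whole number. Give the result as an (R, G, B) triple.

(189, 161, 226)

7% corresponds to t = 0.07.
R = 200 + 0.07 × (47 − 200) = 200 + 0.07 × -153 = 189.29 → 189
G = 169 + 0.07 × (54 − 169) = 169 + 0.07 × -115 = 160.95 → 161
B = 238 + 0.07 × (64 − 238) = 238 + 0.07 × -174 = 225.82 → 226
So the blended color is (189, 161, 226), about #bda1e2.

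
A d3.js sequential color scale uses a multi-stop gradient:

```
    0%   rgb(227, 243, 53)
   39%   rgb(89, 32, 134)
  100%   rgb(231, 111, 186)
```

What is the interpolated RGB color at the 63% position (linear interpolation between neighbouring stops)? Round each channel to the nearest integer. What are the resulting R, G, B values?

(145, 63, 154)

63% lies between the 39% and 100% stops, so the local fraction is t = (63 − 39)/(100 − 39) = 24/61 ≈ 0.3934.
R = 89 + 0.3934 × (231 − 89) = 144.863 → 145
G = 32 + 0.3934 × (111 − 32) = 63.079 → 63
B = 134 + 0.3934 × (186 − 134) = 154.457 → 154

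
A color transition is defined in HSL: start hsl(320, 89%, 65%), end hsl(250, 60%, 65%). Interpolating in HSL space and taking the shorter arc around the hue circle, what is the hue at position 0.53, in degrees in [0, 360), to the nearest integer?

Hue arc: Δh = 250 − 320 = -70° (|Δh| ≤ 180, already the shorter path).
H = 320 + 0.53 × (-70) = 282.9 → 283°

283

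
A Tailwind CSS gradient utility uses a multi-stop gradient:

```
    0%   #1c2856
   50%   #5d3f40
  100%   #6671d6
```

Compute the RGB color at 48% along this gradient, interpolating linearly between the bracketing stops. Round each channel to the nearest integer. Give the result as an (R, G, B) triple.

48% lies between the 0% and 50% stops, so the local fraction is t = (48 − 0)/(50 − 0) = 48/50 ≈ 0.96.
#1c2856 → (28, 40, 86); #5d3f40 → (93, 63, 64).
R = 28 + 0.96 × (93 − 28) = 90.4 → 90
G = 40 + 0.96 × (63 − 40) = 62.08 → 62
B = 86 + 0.96 × (64 − 86) = 64.88 → 65

(90, 62, 65)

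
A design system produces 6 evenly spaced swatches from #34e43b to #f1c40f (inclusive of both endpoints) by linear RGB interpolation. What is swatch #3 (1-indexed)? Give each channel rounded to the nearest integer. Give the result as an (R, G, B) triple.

(128, 215, 41)

With 6 swatches and endpoints inclusive, swatch 3 sits at t = (3 − 1)/(6 − 1) = 2/5 ≈ 0.4.
#34e43b → (52, 228, 59); #f1c40f → (241, 196, 15).
R = 52 + 0.4 × (241 − 52) = 127.6 → 128
G = 228 + 0.4 × (196 − 228) = 215.2 → 215
B = 59 + 0.4 × (15 − 59) = 41.4 → 41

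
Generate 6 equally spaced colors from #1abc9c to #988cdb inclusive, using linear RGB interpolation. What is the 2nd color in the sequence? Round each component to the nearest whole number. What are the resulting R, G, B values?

With 6 swatches and endpoints inclusive, swatch 2 sits at t = (2 − 1)/(6 − 1) = 1/5 ≈ 0.2.
#1abc9c → (26, 188, 156); #988cdb → (152, 140, 219).
R = 26 + 0.2 × (152 − 26) = 51.2 → 51
G = 188 + 0.2 × (140 − 188) = 178.4 → 178
B = 156 + 0.2 × (219 − 156) = 168.6 → 169

(51, 178, 169)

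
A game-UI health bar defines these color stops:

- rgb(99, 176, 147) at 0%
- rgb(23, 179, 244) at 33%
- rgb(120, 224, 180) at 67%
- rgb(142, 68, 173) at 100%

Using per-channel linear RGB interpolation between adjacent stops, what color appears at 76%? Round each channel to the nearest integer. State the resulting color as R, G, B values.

(126, 181, 178)

76% lies between the 67% and 100% stops, so the local fraction is t = (76 − 67)/(100 − 67) = 9/33 ≈ 0.2727.
R = 120 + 0.2727 × (142 − 120) = 125.999 → 126
G = 224 + 0.2727 × (68 − 224) = 181.459 → 181
B = 180 + 0.2727 × (173 − 180) = 178.091 → 178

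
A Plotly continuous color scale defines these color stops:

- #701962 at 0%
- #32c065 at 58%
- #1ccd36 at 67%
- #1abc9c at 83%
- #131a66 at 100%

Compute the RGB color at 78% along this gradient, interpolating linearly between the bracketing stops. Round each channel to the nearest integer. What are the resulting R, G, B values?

78% lies between the 67% and 83% stops, so the local fraction is t = (78 − 67)/(83 − 67) = 11/16 ≈ 0.6875.
#1ccd36 → (28, 205, 54); #1abc9c → (26, 188, 156).
R = 28 + 0.6875 × (26 − 28) = 26.625 → 27
G = 205 + 0.6875 × (188 − 205) = 193.312 → 193
B = 54 + 0.6875 × (156 − 54) = 124.125 → 124

(27, 193, 124)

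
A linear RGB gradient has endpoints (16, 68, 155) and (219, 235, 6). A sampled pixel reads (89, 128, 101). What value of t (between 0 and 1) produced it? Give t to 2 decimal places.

Invert the lerp on the R channel (largest span, 203): t = (89 − 16) / (219 − 16) = 73/203 = 0.35961.
Check on G: (128 − 68)/(235 − 68) = 0.3593 ✓

0.36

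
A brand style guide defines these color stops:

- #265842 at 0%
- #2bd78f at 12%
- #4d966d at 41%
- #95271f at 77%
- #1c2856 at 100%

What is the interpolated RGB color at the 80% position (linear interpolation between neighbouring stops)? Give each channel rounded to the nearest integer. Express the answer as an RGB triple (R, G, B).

(133, 39, 38)

80% lies between the 77% and 100% stops, so the local fraction is t = (80 − 77)/(100 − 77) = 3/23 ≈ 0.1304.
#95271f → (149, 39, 31); #1c2856 → (28, 40, 86).
R = 149 + 0.1304 × (28 − 149) = 133.222 → 133
G = 39 + 0.1304 × (40 − 39) = 39.13 → 39
B = 31 + 0.1304 × (86 − 31) = 38.172 → 38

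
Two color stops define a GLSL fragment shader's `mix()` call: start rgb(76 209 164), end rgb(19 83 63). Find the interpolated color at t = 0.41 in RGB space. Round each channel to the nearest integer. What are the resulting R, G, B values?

R = 76 + 0.41 × (19 − 76) = 76 + 0.41 × -57 = 52.63 → 53
G = 209 + 0.41 × (83 − 209) = 209 + 0.41 × -126 = 157.34 → 157
B = 164 + 0.41 × (63 − 164) = 164 + 0.41 × -101 = 122.59 → 123

(53, 157, 123)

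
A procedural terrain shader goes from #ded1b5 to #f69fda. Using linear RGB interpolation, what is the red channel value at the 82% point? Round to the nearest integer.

242

R₁ = 222 (from #ded1b5), R₂ = 246 (from #f69fda).
R = 222 + 0.82 × (246 − 222) = 241.68 → 242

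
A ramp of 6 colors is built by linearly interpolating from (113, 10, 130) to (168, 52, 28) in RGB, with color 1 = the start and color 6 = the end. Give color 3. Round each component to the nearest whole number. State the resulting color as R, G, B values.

(135, 27, 89)

With 6 swatches and endpoints inclusive, swatch 3 sits at t = (3 − 1)/(6 − 1) = 2/5 ≈ 0.4.
R = 113 + 0.4 × (168 − 113) = 135 → 135
G = 10 + 0.4 × (52 − 10) = 26.8 → 27
B = 130 + 0.4 × (28 − 130) = 89.2 → 89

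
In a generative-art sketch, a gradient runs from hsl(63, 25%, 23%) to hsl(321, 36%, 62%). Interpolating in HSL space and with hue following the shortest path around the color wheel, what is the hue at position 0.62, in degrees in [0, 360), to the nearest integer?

Hue: 321 − 63 = 258°, but |258| > 180 so the shorter arc goes the other way: Δh = 258 − 360 = -102°.
H = 63 + 0.62 × (-102) = -0.24 → 0°

0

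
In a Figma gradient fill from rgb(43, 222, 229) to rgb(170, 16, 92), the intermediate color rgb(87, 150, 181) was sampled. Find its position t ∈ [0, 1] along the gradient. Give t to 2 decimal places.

0.35

Invert the lerp on the G channel (largest span, 206): t = (150 − 222) / (16 − 222) = -72/-206 = 0.34951.
Check on R: (87 − 43)/(170 − 43) = 0.3465 ✓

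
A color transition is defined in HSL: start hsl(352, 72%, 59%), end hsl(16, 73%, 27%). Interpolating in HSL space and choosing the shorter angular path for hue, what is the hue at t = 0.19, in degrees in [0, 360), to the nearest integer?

Hue: 16 − 352 = -336°, but |-336| > 180 so the shorter arc goes the other way: Δh = -336 + 360 = 24°.
H = 352 + 0.19 × (24) = 356.56 → 357°

357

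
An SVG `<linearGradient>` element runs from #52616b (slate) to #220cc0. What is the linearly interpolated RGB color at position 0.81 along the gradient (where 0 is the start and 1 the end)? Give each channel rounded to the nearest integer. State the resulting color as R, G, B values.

(43, 28, 176)

#52616b → (82, 97, 107); #220cc0 → (34, 12, 192).
R = 82 + 0.81 × (34 − 82) = 82 + 0.81 × -48 = 43.12 → 43
G = 97 + 0.81 × (12 − 97) = 97 + 0.81 × -85 = 28.15 → 28
B = 107 + 0.81 × (192 − 107) = 107 + 0.81 × 85 = 175.85 → 176
So the blended color is (43, 28, 176), about #2b1cb0.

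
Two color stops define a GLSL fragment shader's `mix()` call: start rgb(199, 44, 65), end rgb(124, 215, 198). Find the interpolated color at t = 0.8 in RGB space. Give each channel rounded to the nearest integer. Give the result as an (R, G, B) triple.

(139, 181, 171)

R = 199 + 0.8 × (124 − 199) = 199 + 0.8 × -75 = 139 → 139
G = 44 + 0.8 × (215 − 44) = 44 + 0.8 × 171 = 180.8 → 181
B = 65 + 0.8 × (198 − 65) = 65 + 0.8 × 133 = 171.4 → 171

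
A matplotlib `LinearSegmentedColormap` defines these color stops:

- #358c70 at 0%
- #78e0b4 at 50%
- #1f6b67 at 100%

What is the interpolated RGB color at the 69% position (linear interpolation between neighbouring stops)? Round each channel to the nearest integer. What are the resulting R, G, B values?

(86, 180, 151)

69% lies between the 50% and 100% stops, so the local fraction is t = (69 − 50)/(100 − 50) = 19/50 ≈ 0.38.
#78e0b4 → (120, 224, 180); #1f6b67 → (31, 107, 103).
R = 120 + 0.38 × (31 − 120) = 86.18 → 86
G = 224 + 0.38 × (107 − 224) = 179.54 → 180
B = 180 + 0.38 × (103 − 180) = 150.74 → 151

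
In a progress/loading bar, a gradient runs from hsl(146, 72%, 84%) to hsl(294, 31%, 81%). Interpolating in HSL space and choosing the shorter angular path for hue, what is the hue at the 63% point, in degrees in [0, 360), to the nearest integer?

239

Hue arc: Δh = 294 − 146 = 148° (|Δh| ≤ 180, already the shorter path).
H = 146 + 0.63 × (148) = 239.24 → 239°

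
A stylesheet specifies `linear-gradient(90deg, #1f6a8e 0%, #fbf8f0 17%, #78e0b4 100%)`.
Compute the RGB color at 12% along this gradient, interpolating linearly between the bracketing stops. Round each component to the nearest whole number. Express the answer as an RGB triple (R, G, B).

(186, 206, 211)

12% lies between the 0% and 17% stops, so the local fraction is t = (12 − 0)/(17 − 0) = 12/17 ≈ 0.7059.
#1f6a8e → (31, 106, 142); #fbf8f0 → (251, 248, 240).
R = 31 + 0.7059 × (251 − 31) = 186.298 → 186
G = 106 + 0.7059 × (248 − 106) = 206.238 → 206
B = 142 + 0.7059 × (240 − 142) = 211.178 → 211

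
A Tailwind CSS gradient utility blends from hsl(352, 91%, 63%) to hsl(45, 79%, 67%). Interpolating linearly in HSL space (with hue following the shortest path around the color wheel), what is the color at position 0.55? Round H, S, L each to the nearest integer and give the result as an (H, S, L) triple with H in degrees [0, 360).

Hue: 45 − 352 = -307°, but |-307| > 180 so the shorter arc goes the other way: Δh = -307 + 360 = 53°.
H = 352 + 0.55 × (53) = 381.15 → 381 → 381 mod 360 = 21°
S = 91 + 0.55 × (79 − 91) = 84.4 → 84%
L = 63 + 0.55 × (67 − 63) = 65.2 → 65%

(21, 84, 65)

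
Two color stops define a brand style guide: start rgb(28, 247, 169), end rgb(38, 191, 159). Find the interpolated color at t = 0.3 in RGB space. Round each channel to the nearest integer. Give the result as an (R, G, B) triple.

R = 28 + 0.3 × (38 − 28) = 28 + 0.3 × 10 = 31 → 31
G = 247 + 0.3 × (191 − 247) = 247 + 0.3 × -56 = 230.2 → 230
B = 169 + 0.3 × (159 − 169) = 169 + 0.3 × -10 = 166 → 166

(31, 230, 166)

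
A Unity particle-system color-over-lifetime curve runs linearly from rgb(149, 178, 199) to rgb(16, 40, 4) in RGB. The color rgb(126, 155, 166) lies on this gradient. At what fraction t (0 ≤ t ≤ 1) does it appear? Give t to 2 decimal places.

0.17

Invert the lerp on the B channel (largest span, 195): t = (166 − 199) / (4 − 199) = -33/-195 = 0.16923.
Check on R: (126 − 149)/(16 − 149) = 0.1729 ✓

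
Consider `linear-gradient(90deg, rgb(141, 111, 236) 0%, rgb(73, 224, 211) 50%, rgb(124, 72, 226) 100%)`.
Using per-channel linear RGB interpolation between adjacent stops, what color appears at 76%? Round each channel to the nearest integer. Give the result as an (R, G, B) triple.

(100, 145, 219)

76% lies between the 50% and 100% stops, so the local fraction is t = (76 − 50)/(100 − 50) = 26/50 ≈ 0.52.
R = 73 + 0.52 × (124 − 73) = 99.52 → 100
G = 224 + 0.52 × (72 − 224) = 144.96 → 145
B = 211 + 0.52 × (226 − 211) = 218.8 → 219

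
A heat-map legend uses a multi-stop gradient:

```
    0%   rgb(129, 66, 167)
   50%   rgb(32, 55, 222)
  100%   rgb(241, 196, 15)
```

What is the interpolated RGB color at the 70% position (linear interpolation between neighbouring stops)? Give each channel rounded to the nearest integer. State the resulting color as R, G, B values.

70% lies between the 50% and 100% stops, so the local fraction is t = (70 − 50)/(100 − 50) = 20/50 ≈ 0.4.
R = 32 + 0.4 × (241 − 32) = 115.6 → 116
G = 55 + 0.4 × (196 − 55) = 111.4 → 111
B = 222 + 0.4 × (15 − 222) = 139.2 → 139

(116, 111, 139)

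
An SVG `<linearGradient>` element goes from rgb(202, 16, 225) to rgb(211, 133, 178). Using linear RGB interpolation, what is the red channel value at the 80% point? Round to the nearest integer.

209

R = 202 + 0.8 × (211 − 202) = 209.2 → 209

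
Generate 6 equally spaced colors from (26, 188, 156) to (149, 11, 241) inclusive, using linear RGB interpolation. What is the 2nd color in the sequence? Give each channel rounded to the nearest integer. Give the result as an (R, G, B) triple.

(51, 153, 173)

With 6 swatches and endpoints inclusive, swatch 2 sits at t = (2 − 1)/(6 − 1) = 1/5 ≈ 0.2.
R = 26 + 0.2 × (149 − 26) = 50.6 → 51
G = 188 + 0.2 × (11 − 188) = 152.6 → 153
B = 156 + 0.2 × (241 − 156) = 173 → 173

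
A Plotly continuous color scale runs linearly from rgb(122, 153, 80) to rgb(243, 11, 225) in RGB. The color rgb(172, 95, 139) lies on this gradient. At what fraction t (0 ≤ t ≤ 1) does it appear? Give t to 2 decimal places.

Invert the lerp on the B channel (largest span, 145): t = (139 − 80) / (225 − 80) = 59/145 = 0.4069.
Check on R: (172 − 122)/(243 − 122) = 0.4132 ✓

0.41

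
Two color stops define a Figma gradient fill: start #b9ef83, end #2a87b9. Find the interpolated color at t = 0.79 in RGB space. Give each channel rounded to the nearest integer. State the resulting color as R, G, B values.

(72, 157, 174)

#b9ef83 → (185, 239, 131); #2a87b9 → (42, 135, 185).
R = 185 + 0.79 × (42 − 185) = 185 + 0.79 × -143 = 72.03 → 72
G = 239 + 0.79 × (135 − 239) = 239 + 0.79 × -104 = 156.84 → 157
B = 131 + 0.79 × (185 − 131) = 131 + 0.79 × 54 = 173.66 → 174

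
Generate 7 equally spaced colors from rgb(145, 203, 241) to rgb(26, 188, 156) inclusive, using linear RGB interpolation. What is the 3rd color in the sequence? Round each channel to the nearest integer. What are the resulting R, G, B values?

With 7 swatches and endpoints inclusive, swatch 3 sits at t = (3 − 1)/(7 − 1) = 2/6 ≈ 0.3333.
R = 145 + 0.3333 × (26 − 145) = 105.337 → 105
G = 203 + 0.3333 × (188 − 203) = 198 → 198
B = 241 + 0.3333 × (156 − 241) = 212.669 → 213

(105, 198, 213)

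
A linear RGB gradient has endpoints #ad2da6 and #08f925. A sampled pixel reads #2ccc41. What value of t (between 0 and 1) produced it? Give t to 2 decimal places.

0.78

Invert the lerp on the G channel (largest span, 204): t = (204 − 45) / (249 − 45) = 159/204 = 0.77941.
Check on R: (44 − 173)/(8 − 173) = 0.7818 ✓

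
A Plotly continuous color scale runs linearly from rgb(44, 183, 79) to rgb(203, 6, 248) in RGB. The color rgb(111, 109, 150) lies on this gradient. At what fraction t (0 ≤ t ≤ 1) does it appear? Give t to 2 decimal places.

Invert the lerp on the G channel (largest span, 177): t = (109 − 183) / (6 − 183) = -74/-177 = 0.41808.
Check on R: (111 − 44)/(203 − 44) = 0.4214 ✓

0.42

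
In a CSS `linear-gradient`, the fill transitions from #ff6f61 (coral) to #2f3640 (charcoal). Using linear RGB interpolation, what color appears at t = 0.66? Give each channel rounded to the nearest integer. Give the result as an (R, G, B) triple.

(118, 73, 75)

#ff6f61 → (255, 111, 97); #2f3640 → (47, 54, 64).
R = 255 + 0.66 × (47 − 255) = 255 + 0.66 × -208 = 117.72 → 118
G = 111 + 0.66 × (54 − 111) = 111 + 0.66 × -57 = 73.38 → 73
B = 97 + 0.66 × (64 − 97) = 97 + 0.66 × -33 = 75.22 → 75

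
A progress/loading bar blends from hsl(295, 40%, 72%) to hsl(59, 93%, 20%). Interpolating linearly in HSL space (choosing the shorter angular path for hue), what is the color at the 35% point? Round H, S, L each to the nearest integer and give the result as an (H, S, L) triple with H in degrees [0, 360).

Hue: 59 − 295 = -236°, but |-236| > 180 so the shorter arc goes the other way: Δh = -236 + 360 = 124°.
H = 295 + 0.35 × (124) = 338.4 → 338°
S = 40 + 0.35 × (93 − 40) = 58.55 → 59%
L = 72 + 0.35 × (20 − 72) = 53.8 → 54%

(338, 59, 54)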